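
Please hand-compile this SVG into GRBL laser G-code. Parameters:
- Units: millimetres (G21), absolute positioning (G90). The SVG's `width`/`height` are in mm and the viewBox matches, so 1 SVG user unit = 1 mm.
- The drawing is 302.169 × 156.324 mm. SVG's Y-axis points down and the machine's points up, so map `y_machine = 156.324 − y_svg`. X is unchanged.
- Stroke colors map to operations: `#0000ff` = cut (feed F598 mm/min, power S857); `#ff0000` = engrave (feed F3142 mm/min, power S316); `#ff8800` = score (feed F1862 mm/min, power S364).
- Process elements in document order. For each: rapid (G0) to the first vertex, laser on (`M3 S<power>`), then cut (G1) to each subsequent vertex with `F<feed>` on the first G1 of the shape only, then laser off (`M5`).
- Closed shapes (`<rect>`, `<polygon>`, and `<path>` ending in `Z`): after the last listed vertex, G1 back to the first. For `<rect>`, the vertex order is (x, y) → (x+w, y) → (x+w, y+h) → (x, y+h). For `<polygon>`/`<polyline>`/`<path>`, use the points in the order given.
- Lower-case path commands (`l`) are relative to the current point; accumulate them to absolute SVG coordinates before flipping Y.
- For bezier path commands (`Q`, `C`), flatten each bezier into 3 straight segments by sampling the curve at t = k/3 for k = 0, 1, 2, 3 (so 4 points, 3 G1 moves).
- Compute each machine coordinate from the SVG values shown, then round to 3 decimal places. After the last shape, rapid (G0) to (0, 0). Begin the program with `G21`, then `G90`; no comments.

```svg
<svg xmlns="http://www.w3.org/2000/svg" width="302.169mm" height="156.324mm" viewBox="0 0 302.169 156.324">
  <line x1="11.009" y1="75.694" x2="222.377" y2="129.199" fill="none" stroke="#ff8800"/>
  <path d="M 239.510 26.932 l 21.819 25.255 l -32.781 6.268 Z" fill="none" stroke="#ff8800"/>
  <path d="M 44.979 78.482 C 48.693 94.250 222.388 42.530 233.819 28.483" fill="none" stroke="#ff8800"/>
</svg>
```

G21
G90
G0 X11.009 Y80.630
M3 S364
G1 X222.377 Y27.125 F1862
M5
G0 X239.510 Y129.392
M3 S364
G1 X261.329 Y104.137 F1862
G1 X228.548 Y97.869
G1 X239.510 Y129.392
M5
G0 X44.979 Y77.842
M3 S364
G1 X93.048 Y80.675 F1862
G1 X180.605 Y105.131
G1 X233.819 Y127.841
M5
G0 X0.000 Y0.000

Since the viewBox matches the mm dimensions, user units are millimetres directly. The only transform is the Y-flip y_m = 156.324 − y_svg.

Shape 1 is a line segment drawn with `<line>`. Its stroke #ff8800 means score at S364, F1862. After flipping Y the toolpath is (11.009,80.630) → (222.377,27.125).

Shape 2 is a regular polygon drawn with `<path>`. Its stroke #ff8800 means score at S364, F1862. After flipping Y the toolpath is (239.510,129.392) → (261.329,104.137) → (228.548,97.869) → (239.510,129.392), returning to the start.

Shape 3 is a cubic bezier drawn with `<path>`. Its stroke #ff8800 means score at S364, F1862. After flipping Y the toolpath is (44.979,77.842) → (93.048,80.675) → (180.605,105.131) → (233.819,127.841).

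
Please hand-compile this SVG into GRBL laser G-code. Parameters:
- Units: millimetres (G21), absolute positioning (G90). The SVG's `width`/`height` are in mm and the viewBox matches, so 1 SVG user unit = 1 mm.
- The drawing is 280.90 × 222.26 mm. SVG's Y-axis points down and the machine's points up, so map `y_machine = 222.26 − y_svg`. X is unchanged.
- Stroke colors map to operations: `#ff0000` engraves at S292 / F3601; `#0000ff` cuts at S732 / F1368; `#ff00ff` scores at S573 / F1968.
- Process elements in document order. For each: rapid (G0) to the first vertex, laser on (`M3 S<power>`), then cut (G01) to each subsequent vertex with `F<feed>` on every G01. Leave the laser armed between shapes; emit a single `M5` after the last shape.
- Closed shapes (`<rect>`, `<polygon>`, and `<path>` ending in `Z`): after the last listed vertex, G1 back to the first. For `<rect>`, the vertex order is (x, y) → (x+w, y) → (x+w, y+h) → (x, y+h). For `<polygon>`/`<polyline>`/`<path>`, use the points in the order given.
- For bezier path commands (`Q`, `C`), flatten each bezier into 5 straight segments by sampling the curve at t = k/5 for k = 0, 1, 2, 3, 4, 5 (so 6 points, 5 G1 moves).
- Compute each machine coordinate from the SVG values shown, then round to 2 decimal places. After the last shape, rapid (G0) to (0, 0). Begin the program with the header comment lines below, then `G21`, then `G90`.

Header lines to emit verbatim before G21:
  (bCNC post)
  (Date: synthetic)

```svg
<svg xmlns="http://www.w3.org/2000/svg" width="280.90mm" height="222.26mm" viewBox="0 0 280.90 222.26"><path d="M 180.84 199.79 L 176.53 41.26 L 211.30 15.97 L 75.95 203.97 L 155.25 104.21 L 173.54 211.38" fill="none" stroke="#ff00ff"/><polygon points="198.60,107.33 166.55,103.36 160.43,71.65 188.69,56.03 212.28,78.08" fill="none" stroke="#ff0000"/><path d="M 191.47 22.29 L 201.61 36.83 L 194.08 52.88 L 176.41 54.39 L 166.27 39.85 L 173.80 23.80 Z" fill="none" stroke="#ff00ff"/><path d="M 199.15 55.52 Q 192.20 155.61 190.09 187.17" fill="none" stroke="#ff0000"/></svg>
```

viewBox `0 0 280.90 222.26` with mm width/height → 1 unit = 1 mm. Flip: y_m = 222.26 − y_svg.

**Shape 1** — `<path>` open polyline, stroke `#ff00ff` → score (S573, F1968). Machine vertices: (180.84,22.47) → (176.53,181.00) → (211.30,206.29) → (75.95,18.29) → (155.25,118.05) → (173.54,10.88). Open path.

**Shape 2** — `<polygon>` regular polygon, stroke `#ff0000` → engrave (S292, F3601). Machine vertices: (198.60,114.93) → (166.55,118.90) → (160.43,150.61) → (188.69,166.23) → (212.28,144.18) → (198.60,114.93). Closed: final G1 returns to the first vertex.

**Shape 3** — `<path>` regular polygon, stroke `#ff00ff` → score (S573, F1968). Machine vertices: (191.47,199.97) → (201.61,185.43) → (194.08,169.38) → (176.41,167.87) → (166.27,182.41) → (173.80,198.46) → (191.47,199.97). Closed: final G1 returns to the first vertex.

**Shape 4** — `<path>` quadratic bezier, stroke `#ff0000` → engrave (S292, F3601). Control points (SVG): P0=(199.15,55.52), P1=(192.20,155.61), P2=(190.09,187.17); sampled at t=k/5. Machine vertices: (199.15,166.74) → (196.56,129.45) → (194.36,97.63) → (192.55,71.30) → (191.13,50.46) → (190.09,35.09). Open path.

(bCNC post)
(Date: synthetic)
G21
G90
G0 X180.84 Y22.47
M3 S573
G01 X176.53 Y181.00 F1968
G01 X211.30 Y206.29 F1968
G01 X75.95 Y18.29 F1968
G01 X155.25 Y118.05 F1968
G01 X173.54 Y10.88 F1968
G0 X198.60 Y114.93
M3 S292
G01 X166.55 Y118.90 F3601
G01 X160.43 Y150.61 F3601
G01 X188.69 Y166.23 F3601
G01 X212.28 Y144.18 F3601
G01 X198.60 Y114.93 F3601
G0 X191.47 Y199.97
M3 S573
G01 X201.61 Y185.43 F1968
G01 X194.08 Y169.38 F1968
G01 X176.41 Y167.87 F1968
G01 X166.27 Y182.41 F1968
G01 X173.80 Y198.46 F1968
G01 X191.47 Y199.97 F1968
G0 X199.15 Y166.74
M3 S292
G01 X196.56 Y129.45 F3601
G01 X194.36 Y97.63 F3601
G01 X192.55 Y71.30 F3601
G01 X191.13 Y50.46 F3601
G01 X190.09 Y35.09 F3601
M5
G0 X0.00 Y0.00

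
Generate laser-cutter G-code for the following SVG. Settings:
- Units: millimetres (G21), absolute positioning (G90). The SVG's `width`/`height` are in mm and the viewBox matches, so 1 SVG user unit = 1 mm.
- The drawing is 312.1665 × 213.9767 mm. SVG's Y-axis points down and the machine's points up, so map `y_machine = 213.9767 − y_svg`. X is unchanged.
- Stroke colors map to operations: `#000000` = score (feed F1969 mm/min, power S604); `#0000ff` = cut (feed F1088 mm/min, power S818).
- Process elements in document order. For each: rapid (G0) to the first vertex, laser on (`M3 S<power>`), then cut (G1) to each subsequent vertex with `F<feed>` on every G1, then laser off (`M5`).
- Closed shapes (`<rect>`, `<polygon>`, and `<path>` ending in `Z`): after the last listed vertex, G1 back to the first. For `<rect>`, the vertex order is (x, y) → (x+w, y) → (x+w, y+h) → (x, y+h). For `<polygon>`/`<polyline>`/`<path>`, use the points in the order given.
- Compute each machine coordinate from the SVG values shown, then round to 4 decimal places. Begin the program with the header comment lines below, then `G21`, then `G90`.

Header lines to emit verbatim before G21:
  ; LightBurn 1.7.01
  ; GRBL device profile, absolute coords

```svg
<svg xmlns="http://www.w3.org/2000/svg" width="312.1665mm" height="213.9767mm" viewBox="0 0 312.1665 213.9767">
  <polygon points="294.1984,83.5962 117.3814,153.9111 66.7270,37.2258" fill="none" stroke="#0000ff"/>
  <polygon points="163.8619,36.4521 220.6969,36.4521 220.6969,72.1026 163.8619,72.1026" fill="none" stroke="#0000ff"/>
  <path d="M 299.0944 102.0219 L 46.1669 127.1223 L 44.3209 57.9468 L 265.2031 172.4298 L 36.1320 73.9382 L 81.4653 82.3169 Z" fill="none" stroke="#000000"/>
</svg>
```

1 u = 1 mm; y_m = 213.9767 − y.

[1] `<polygon>` closed polygon, #0000ff→cut S818 F1088: (294.1984,130.3805) → (117.3814,60.0656) → (66.7270,176.7509) → (294.1984,130.3805) (closed)

[2] `<polygon>` rectangle, #0000ff→cut S818 F1088: (163.8619,177.5246) → (220.6969,177.5246) → (220.6969,141.8741) → (163.8619,141.8741) → (163.8619,177.5246) (closed)

[3] `<path>` closed polygon, #000000→score S604 F1969: (299.0944,111.9548) → (46.1669,86.8544) → (44.3209,156.0299) → (265.2031,41.5469) → (36.1320,140.0385) → (81.4653,131.6598) → (299.0944,111.9548) (closed)

; LightBurn 1.7.01
; GRBL device profile, absolute coords
G21
G90
G0 X294.1984 Y130.3805
M3 S818
G1 X117.3814 Y60.0656 F1088
G1 X66.7270 Y176.7509 F1088
G1 X294.1984 Y130.3805 F1088
M5
G0 X163.8619 Y177.5246
M3 S818
G1 X220.6969 Y177.5246 F1088
G1 X220.6969 Y141.8741 F1088
G1 X163.8619 Y141.8741 F1088
G1 X163.8619 Y177.5246 F1088
M5
G0 X299.0944 Y111.9548
M3 S604
G1 X46.1669 Y86.8544 F1969
G1 X44.3209 Y156.0299 F1969
G1 X265.2031 Y41.5469 F1969
G1 X36.1320 Y140.0385 F1969
G1 X81.4653 Y131.6598 F1969
G1 X299.0944 Y111.9548 F1969
M5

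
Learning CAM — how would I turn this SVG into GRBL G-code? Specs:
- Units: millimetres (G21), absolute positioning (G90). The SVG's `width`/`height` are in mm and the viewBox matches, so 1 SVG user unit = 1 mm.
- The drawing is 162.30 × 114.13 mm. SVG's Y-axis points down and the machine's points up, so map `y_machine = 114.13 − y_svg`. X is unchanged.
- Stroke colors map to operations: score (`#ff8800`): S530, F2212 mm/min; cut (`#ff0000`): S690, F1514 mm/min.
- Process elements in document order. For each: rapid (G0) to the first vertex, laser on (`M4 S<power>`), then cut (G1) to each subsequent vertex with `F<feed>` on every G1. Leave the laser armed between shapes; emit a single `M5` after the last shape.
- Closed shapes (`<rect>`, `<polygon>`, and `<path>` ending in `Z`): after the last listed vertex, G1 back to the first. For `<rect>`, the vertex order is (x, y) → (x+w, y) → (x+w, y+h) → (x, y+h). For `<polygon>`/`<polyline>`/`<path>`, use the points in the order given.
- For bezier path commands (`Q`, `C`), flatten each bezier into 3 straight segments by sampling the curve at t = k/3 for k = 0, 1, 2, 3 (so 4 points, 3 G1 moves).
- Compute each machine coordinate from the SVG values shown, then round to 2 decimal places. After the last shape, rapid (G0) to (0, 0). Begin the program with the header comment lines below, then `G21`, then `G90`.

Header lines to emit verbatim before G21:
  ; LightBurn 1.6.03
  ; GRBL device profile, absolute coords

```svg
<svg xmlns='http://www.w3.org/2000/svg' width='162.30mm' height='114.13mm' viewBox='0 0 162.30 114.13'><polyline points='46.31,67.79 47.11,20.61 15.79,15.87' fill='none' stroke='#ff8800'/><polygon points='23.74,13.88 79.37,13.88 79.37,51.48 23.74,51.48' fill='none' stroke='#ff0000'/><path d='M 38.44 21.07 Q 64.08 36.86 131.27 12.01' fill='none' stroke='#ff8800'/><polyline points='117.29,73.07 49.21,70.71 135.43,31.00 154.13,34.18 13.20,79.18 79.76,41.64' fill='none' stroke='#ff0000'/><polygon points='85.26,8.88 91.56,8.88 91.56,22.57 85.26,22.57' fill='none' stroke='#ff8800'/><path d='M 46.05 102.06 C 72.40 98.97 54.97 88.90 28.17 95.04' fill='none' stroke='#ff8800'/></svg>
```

; LightBurn 1.6.03
; GRBL device profile, absolute coords
G21
G90
G0 X46.31 Y46.34
M4 S530
G1 X47.11 Y93.52 F2212
G1 X15.79 Y98.26 F2212
G0 X23.74 Y100.25
M4 S690
G1 X79.37 Y100.25 F1514
G1 X79.37 Y62.65 F1514
G1 X23.74 Y62.65 F1514
G1 X23.74 Y100.25 F1514
G0 X38.44 Y93.06
M4 S530
G1 X60.15 Y87.05 F2212
G1 X91.09 Y90.07 F2212
G1 X131.27 Y102.12 F2212
G0 X117.29 Y41.06
M4 S690
G1 X49.21 Y43.42 F1514
G1 X135.43 Y83.13 F1514
G1 X154.13 Y79.95 F1514
G1 X13.20 Y34.95 F1514
G1 X79.76 Y72.49 F1514
G0 X85.26 Y105.25
M4 S530
G1 X91.56 Y105.25 F2212
G1 X91.56 Y91.56 F2212
G1 X85.26 Y91.56 F2212
G1 X85.26 Y105.25 F2212
G0 X46.05 Y12.07
M4 S530
G1 X59.08 Y16.63 F2212
G1 X50.57 Y20.69 F2212
G1 X28.17 Y19.09 F2212
M5
G0 X0.00 Y0.00

viewBox `0 0 162.30 114.13` with mm width/height → 1 unit = 1 mm. Flip: y_m = 114.13 − y_svg.

**Shape 1** — `<polyline>` open polyline, stroke `#ff8800` → score (S530, F2212). Machine vertices: (46.31,46.34) → (47.11,93.52) → (15.79,98.26). Open path.

**Shape 2** — `<polygon>` rectangle, stroke `#ff0000` → cut (S690, F1514). Machine vertices: (23.74,100.25) → (79.37,100.25) → (79.37,62.65) → (23.74,62.65) → (23.74,100.25). Closed: final G1 returns to the first vertex.

**Shape 3** — `<path>` quadratic bezier, stroke `#ff8800` → score (S530, F2212). Control points (SVG): P0=(38.44,21.07), P1=(64.08,36.86), P2=(131.27,12.01); sampled at t=k/3. Machine vertices: (38.44,93.06) → (60.15,87.05) → (91.09,90.07) → (131.27,102.12). Open path.

**Shape 4** — `<polyline>` open polyline, stroke `#ff0000` → cut (S690, F1514). Machine vertices: (117.29,41.06) → (49.21,43.42) → (135.43,83.13) → (154.13,79.95) → (13.20,34.95) → (79.76,72.49). Open path.

**Shape 5** — `<polygon>` rectangle, stroke `#ff8800` → score (S530, F2212). Machine vertices: (85.26,105.25) → (91.56,105.25) → (91.56,91.56) → (85.26,91.56) → (85.26,105.25). Closed: final G1 returns to the first vertex.

**Shape 6** — `<path>` cubic bezier, stroke `#ff8800` → score (S530, F2212). Control points (SVG): P0=(46.05,102.06), P1=(72.40,98.97), P2=(54.97,88.90), P3=(28.17,95.04); sampled at t=k/3. Machine vertices: (46.05,12.07) → (59.08,16.63) → (50.57,20.69) → (28.17,19.09). Open path.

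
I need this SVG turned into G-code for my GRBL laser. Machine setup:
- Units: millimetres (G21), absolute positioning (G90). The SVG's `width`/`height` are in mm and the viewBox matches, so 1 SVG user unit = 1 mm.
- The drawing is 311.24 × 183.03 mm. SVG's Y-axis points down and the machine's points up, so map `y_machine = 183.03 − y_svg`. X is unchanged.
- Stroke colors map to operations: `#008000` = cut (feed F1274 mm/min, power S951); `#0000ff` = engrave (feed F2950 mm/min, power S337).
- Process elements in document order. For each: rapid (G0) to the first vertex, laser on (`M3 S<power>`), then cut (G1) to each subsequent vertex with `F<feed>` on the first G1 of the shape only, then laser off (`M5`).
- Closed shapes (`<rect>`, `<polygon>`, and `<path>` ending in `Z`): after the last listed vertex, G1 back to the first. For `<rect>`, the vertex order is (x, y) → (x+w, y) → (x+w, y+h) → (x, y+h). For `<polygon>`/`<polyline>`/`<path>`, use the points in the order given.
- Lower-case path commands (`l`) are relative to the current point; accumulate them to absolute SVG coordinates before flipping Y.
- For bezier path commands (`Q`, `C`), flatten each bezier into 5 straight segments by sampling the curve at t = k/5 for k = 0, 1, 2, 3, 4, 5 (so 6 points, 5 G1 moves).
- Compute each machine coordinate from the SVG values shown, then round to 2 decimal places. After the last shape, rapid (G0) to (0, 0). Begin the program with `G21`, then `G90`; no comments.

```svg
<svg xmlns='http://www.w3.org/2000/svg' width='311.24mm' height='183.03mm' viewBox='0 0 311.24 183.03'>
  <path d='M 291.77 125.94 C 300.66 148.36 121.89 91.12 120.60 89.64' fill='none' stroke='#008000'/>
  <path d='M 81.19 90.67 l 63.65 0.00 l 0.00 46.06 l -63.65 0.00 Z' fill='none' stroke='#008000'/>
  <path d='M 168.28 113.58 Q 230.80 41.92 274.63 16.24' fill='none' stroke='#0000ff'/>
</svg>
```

G21
G90
G0 X291.77 Y57.09
M3 S951
G1 X277.51 Y52.11 F1274
G1 X235.73 Y59.76
G1 X183.97 Y73.52
G1 X139.75 Y86.89
G1 X120.60 Y93.39
M5
G0 X81.19 Y92.36
M3 S951
G1 X144.84 Y92.36 F1274
G1 X144.84 Y46.30
G1 X81.19 Y46.30
G1 X81.19 Y92.36
M5
G0 X168.28 Y69.45
M3 S337
G1 X192.54 Y96.27 F2950
G1 X215.31 Y119.42
G1 X236.58 Y138.89
G1 X256.35 Y154.68
G1 X274.63 Y166.79
M5
G0 X0.00 Y0.00

Since the viewBox matches the mm dimensions, user units are millimetres directly. The only transform is the Y-flip y_m = 183.03 − y_svg.

Shape 1 is a cubic bezier drawn with `<path>`. Its stroke #008000 means cut at S951, F1274. After flipping Y the toolpath is (291.77,57.09) → (277.51,52.11) → (235.73,59.76) → (183.97,73.52) → (139.75,86.89) → (120.60,93.39).

Shape 2 is a rectangle drawn with `<path>`. Its stroke #008000 means cut at S951, F1274. After flipping Y the toolpath is (81.19,92.36) → (144.84,92.36) → (144.84,46.30) → (81.19,46.30) → (81.19,92.36), returning to the start.

Shape 3 is a quadratic bezier drawn with `<path>`. Its stroke #0000ff means engrave at S337, F2950. After flipping Y the toolpath is (168.28,69.45) → (192.54,96.27) → (215.31,119.42) → (236.58,138.89) → (256.35,154.68) → (274.63,166.79).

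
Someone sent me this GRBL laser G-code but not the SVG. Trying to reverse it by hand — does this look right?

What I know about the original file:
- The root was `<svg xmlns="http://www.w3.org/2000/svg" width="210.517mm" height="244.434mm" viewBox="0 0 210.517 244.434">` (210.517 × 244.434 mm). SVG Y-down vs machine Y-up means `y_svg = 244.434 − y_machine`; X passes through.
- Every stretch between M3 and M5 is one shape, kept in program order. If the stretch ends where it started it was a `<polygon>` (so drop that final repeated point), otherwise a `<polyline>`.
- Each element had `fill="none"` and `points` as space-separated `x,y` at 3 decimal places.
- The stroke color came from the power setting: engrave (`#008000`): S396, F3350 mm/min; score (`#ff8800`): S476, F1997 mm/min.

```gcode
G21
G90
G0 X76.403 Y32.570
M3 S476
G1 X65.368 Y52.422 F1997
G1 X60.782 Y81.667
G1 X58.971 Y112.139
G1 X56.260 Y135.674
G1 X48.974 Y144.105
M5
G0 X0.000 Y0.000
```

<svg xmlns="http://www.w3.org/2000/svg" width="210.517mm" height="244.434mm" viewBox="0 0 210.517 244.434">
  <polyline points="76.403,211.864 65.368,192.012 60.782,162.767 58.971,132.295 56.260,108.760 48.974,100.329" fill="none" stroke="#ff8800"/>
</svg>

Machine Y-up, SVG Y-down with viewBox height 244.434, so y_svg = 244.434 − y_machine; X carries over. Every run uses S476, so all elements get stroke `#ff8800` (score).

Run 1: The run is open, so emit a `<polyline>` with points (Y-flipped): 76.403,211.864 65.368,192.012 60.782,162.767 58.971,132.295 56.260,108.760 48.974,100.329.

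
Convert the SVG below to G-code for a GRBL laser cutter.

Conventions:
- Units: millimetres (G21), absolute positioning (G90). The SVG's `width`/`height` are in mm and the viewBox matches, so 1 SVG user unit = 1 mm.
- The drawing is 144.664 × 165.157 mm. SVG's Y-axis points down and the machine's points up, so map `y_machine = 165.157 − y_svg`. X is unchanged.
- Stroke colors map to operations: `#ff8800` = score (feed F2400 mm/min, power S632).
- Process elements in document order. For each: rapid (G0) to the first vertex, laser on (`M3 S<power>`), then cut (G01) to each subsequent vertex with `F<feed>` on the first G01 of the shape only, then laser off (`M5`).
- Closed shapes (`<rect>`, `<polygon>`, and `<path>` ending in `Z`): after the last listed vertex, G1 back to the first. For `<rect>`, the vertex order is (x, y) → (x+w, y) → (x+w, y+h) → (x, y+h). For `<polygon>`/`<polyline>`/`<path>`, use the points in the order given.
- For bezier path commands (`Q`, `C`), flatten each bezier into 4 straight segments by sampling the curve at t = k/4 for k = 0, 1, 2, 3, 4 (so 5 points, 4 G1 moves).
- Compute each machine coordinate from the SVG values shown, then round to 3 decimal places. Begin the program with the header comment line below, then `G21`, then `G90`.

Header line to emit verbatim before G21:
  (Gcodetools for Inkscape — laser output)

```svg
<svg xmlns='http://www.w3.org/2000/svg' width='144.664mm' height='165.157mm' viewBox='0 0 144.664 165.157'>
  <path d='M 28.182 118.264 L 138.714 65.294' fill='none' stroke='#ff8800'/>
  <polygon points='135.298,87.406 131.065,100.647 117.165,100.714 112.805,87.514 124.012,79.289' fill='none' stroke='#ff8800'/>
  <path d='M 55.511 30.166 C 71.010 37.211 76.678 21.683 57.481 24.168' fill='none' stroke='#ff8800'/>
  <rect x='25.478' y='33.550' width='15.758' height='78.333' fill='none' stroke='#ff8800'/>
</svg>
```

(Gcodetools for Inkscape — laser output)
G21
G90
G0 X28.182 Y46.893
M3 S632
G01 X138.714 Y99.863 F2400
M5
G0 X135.298 Y77.751
M3 S632
G01 X131.065 Y64.510 F2400
G01 X117.165 Y64.443
G01 X112.805 Y77.643
G01 X124.012 Y85.868
G01 X135.298 Y77.751
M5
G0 X55.511 Y134.991
M3 S632
G01 X65.057 Y133.306 F2400
G01 X69.507 Y136.280
G01 X67.451 Y140.109
G01 X57.481 Y140.989
M5
G0 X25.478 Y131.607
M3 S632
G01 X41.236 Y131.607 F2400
G01 X41.236 Y53.274
G01 X25.478 Y53.274
G01 X25.478 Y131.607
M5

viewBox `0 0 144.664 165.157` with mm width/height → 1 unit = 1 mm. Flip: y_m = 165.157 − y_svg.

**Shape 1** — `<path>` line segment, stroke `#ff8800` → score (S632, F2400). Machine vertices: (28.182,46.893) → (138.714,99.863). Open path.

**Shape 2** — `<polygon>` regular polygon, stroke `#ff8800` → score (S632, F2400). Machine vertices: (135.298,77.751) → (131.065,64.510) → (117.165,64.443) → (112.805,77.643) → (124.012,85.868) → (135.298,77.751). Closed: final G1 returns to the first vertex.

**Shape 3** — `<path>` cubic bezier, stroke `#ff8800` → score (S632, F2400). Control points (SVG): P0=(55.511,30.166), P1=(71.010,37.211), P2=(76.678,21.683), P3=(57.481,24.168); sampled at t=k/4. Machine vertices: (55.511,134.991) → (65.057,133.306) → (69.507,136.280) → (67.451,140.109) → (57.481,140.989). Open path.

**Shape 4** — `<rect>` rectangle, stroke `#ff8800` → score (S632, F2400). Machine vertices: (25.478,131.607) → (41.236,131.607) → (41.236,53.274) → (25.478,53.274) → (25.478,131.607). Closed: final G1 returns to the first vertex.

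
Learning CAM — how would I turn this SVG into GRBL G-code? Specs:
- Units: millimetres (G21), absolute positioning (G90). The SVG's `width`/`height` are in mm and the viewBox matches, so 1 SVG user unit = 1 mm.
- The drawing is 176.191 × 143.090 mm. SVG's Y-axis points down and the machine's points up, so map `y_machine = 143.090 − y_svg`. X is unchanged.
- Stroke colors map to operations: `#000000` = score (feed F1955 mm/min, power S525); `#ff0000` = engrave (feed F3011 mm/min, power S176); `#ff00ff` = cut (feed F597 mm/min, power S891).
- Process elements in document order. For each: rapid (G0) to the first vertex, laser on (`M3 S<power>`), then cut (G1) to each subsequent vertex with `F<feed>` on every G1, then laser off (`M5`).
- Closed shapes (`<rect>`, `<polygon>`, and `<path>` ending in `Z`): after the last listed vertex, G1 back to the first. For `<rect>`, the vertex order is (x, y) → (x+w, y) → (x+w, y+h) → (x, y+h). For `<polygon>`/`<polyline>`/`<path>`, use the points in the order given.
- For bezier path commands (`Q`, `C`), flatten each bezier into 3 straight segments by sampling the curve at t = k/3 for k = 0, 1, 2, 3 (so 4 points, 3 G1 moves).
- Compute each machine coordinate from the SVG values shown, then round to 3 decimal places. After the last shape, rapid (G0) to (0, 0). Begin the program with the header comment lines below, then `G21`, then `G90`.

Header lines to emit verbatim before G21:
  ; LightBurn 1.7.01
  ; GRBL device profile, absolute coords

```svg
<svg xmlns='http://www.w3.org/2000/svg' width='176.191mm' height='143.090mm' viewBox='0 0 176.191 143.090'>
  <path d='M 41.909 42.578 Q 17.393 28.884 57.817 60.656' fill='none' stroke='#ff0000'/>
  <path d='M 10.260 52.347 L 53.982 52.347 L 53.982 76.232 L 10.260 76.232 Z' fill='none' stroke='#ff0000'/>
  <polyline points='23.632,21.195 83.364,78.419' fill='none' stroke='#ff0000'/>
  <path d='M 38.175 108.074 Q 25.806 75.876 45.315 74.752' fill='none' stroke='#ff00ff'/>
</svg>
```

; LightBurn 1.7.01
; GRBL device profile, absolute coords
G21
G90
G0 X41.909 Y100.512
M3 S176
G1 X32.781 Y104.590 F3011
G1 X38.083 Y98.564 F3011
G1 X57.817 Y82.434 F3011
M5
G0 X10.260 Y90.743
M3 S176
G1 X53.982 Y90.743 F3011
G1 X53.982 Y66.858 F3011
G1 X10.260 Y66.858 F3011
G1 X10.260 Y90.743 F3011
M5
G0 X23.632 Y121.895
M3 S176
G1 X83.364 Y64.671 F3011
M5
G0 X38.175 Y35.016
M3 S891
G1 X33.471 Y53.029 F597
G1 X35.851 Y64.136 F597
G1 X45.315 Y68.338 F597
M5
G0 X0.000 Y0.000

viewBox `0 0 176.191 143.090` with mm width/height → 1 unit = 1 mm. Flip: y_m = 143.090 − y_svg.

**Shape 1** — `<path>` quadratic bezier, stroke `#ff0000` → engrave (S176, F3011). Control points (SVG): P0=(41.909,42.578), P1=(17.393,28.884), P2=(57.817,60.656); sampled at t=k/3. Machine vertices: (41.909,100.512) → (32.781,104.590) → (38.083,98.564) → (57.817,82.434). Open path.

**Shape 2** — `<path>` rectangle, stroke `#ff0000` → engrave (S176, F3011). Machine vertices: (10.260,90.743) → (53.982,90.743) → (53.982,66.858) → (10.260,66.858) → (10.260,90.743). Closed: final G1 returns to the first vertex.

**Shape 3** — `<polyline>` line segment, stroke `#ff0000` → engrave (S176, F3011). Machine vertices: (23.632,121.895) → (83.364,64.671). Open path.

**Shape 4** — `<path>` quadratic bezier, stroke `#ff00ff` → cut (S891, F597). Control points (SVG): P0=(38.175,108.074), P1=(25.806,75.876), P2=(45.315,74.752); sampled at t=k/3. Machine vertices: (38.175,35.016) → (33.471,53.029) → (35.851,64.136) → (45.315,68.338). Open path.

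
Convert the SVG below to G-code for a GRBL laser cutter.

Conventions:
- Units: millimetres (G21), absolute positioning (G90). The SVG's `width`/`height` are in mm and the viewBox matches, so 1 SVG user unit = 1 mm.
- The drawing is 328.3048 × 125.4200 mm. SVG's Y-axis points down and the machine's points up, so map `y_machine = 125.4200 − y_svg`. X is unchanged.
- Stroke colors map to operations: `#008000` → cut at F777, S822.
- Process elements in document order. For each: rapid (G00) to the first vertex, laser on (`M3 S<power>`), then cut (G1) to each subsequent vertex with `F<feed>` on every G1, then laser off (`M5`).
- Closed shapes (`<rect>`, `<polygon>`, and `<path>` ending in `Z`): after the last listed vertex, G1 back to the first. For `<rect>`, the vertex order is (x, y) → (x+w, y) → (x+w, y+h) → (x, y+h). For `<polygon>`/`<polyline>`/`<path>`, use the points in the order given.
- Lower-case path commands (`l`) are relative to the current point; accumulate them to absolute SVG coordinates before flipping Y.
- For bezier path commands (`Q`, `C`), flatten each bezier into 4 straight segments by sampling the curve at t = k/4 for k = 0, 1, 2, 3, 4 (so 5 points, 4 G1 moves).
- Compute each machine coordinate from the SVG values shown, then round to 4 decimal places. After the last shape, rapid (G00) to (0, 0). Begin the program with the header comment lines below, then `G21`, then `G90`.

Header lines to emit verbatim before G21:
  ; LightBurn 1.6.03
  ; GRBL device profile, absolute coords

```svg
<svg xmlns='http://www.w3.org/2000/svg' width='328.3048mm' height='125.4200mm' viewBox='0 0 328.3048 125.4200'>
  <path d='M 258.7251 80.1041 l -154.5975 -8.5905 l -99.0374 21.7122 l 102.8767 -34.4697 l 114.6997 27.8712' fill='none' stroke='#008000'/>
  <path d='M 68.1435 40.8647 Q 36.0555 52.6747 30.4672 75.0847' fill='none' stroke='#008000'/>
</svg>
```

viewBox `0 0 328.3048 125.4200` with mm width/height → 1 unit = 1 mm. Flip: y_m = 125.4200 − y_svg.

**Shape 1** — `<path>` open polyline, stroke `#008000` → cut (S822, F777). Machine vertices: (258.7251,45.3159) → (104.1276,53.9064) → (5.0902,32.1942) → (107.9669,66.6639) → (222.6666,38.7927). Open path.

**Shape 2** — `<path>` quadratic bezier, stroke `#008000` → cut (S822, F777). Control points (SVG): P0=(68.1435,40.8647), P1=(36.0555,52.6747), P2=(30.4672,75.0847); sampled at t=k/4. Machine vertices: (68.1435,84.5553) → (53.7557,77.9878) → (42.6804,70.0953) → (34.9176,60.8778) → (30.4672,50.3353). Open path.

; LightBurn 1.6.03
; GRBL device profile, absolute coords
G21
G90
G00 X258.7251 Y45.3159
M3 S822
G1 X104.1276 Y53.9064 F777
G1 X5.0902 Y32.1942 F777
G1 X107.9669 Y66.6639 F777
G1 X222.6666 Y38.7927 F777
M5
G00 X68.1435 Y84.5553
M3 S822
G1 X53.7557 Y77.9878 F777
G1 X42.6804 Y70.0953 F777
G1 X34.9176 Y60.8778 F777
G1 X30.4672 Y50.3353 F777
M5
G00 X0.0000 Y0.0000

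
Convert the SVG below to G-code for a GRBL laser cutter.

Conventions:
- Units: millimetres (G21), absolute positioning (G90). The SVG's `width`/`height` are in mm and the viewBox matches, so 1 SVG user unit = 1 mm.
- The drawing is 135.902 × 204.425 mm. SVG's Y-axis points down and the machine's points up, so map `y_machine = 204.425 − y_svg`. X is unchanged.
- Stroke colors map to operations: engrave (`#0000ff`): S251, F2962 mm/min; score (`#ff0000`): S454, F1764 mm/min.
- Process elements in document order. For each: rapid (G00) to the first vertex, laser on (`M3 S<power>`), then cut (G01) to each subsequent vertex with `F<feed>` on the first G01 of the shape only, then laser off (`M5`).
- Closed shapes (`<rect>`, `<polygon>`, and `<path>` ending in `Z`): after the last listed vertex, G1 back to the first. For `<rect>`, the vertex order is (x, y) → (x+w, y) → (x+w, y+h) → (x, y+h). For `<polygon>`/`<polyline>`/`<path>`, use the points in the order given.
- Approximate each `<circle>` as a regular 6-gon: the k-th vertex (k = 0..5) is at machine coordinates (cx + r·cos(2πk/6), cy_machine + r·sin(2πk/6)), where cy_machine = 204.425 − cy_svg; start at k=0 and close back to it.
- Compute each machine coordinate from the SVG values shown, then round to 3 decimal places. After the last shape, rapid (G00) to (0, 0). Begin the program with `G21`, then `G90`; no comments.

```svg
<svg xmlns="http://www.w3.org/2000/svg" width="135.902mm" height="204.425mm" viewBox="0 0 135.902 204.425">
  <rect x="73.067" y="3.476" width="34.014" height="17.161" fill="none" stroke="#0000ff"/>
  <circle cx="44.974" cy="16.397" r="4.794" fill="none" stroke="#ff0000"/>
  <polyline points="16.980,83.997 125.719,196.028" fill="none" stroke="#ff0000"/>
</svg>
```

1 u = 1 mm; y_m = 204.425 − y.

[1] `<rect>` rectangle, #0000ff→engrave S251 F2962: (73.067,200.949) → (107.081,200.949) → (107.081,183.788) → (73.067,183.788) → (73.067,200.949) (closed)

[2] `<circle>` circle, #ff0000→score S454 F1764: (49.768,188.028) → (47.371,192.180) → (42.577,192.180) → (40.180,188.028) → (42.577,183.876) → (47.371,183.876) → (49.768,188.028) (closed)

[3] `<polyline>` line segment, #ff0000→score S454 F1764: (16.980,120.428) → (125.719,8.397)

G21
G90
G00 X73.067 Y200.949
M3 S251
G01 X107.081 Y200.949 F2962
G01 X107.081 Y183.788
G01 X73.067 Y183.788
G01 X73.067 Y200.949
M5
G00 X49.768 Y188.028
M3 S454
G01 X47.371 Y192.180 F1764
G01 X42.577 Y192.180
G01 X40.180 Y188.028
G01 X42.577 Y183.876
G01 X47.371 Y183.876
G01 X49.768 Y188.028
M5
G00 X16.980 Y120.428
M3 S454
G01 X125.719 Y8.397 F1764
M5
G00 X0.000 Y0.000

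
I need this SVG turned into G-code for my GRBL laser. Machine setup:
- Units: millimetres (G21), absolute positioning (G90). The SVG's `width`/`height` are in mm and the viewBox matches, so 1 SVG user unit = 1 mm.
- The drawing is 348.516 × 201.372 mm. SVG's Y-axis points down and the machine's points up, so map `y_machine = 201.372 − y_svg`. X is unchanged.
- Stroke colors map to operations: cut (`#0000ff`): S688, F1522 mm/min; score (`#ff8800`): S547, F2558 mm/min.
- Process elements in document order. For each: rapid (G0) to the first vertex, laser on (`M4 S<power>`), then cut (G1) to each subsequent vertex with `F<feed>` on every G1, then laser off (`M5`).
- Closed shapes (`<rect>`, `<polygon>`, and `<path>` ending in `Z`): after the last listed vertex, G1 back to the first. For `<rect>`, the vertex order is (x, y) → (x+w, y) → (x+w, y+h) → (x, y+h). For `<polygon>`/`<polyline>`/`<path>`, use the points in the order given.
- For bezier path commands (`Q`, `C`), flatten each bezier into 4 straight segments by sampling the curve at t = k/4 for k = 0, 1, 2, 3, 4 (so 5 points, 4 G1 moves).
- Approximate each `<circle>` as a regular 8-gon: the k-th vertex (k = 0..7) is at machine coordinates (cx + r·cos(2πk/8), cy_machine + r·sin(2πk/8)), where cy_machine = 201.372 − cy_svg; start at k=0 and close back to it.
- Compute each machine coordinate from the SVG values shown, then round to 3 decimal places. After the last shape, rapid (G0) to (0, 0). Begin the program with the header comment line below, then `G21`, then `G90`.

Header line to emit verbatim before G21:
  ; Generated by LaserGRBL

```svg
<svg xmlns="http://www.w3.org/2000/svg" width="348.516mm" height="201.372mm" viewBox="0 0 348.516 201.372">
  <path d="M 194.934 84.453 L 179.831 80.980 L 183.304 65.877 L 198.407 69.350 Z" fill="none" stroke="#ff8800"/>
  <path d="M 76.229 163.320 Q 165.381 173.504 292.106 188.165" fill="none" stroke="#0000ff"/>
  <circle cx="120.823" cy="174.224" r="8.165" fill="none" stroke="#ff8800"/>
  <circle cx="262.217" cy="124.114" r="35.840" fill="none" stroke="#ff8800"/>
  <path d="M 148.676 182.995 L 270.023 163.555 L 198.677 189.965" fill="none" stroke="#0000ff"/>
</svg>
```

1 u = 1 mm; y_m = 201.372 − y.

[1] `<path>` regular polygon, #ff8800→score S547 F2558: (194.934,116.919) → (179.831,120.392) → (183.304,135.495) → (198.407,132.022) → (194.934,116.919) (closed)

[2] `<path>` quadratic bezier, #0000ff→cut S688 F1522: (76.229,38.052) → (123.153,32.680) → (174.774,26.749) → (231.092,20.258) → (292.106,13.207)

[3] `<circle>` circle, #ff8800→score S547 F2558: (128.988,27.148) → (126.597,32.922) → (120.823,35.313) → (115.049,32.922) → (112.658,27.148) → (115.049,21.374) → (120.823,18.983) → (126.597,21.374) → (128.988,27.148) (closed)

[4] `<circle>` circle, #ff8800→score S547 F2558: (298.057,77.258) → (287.560,102.601) → (262.217,113.098) → (236.874,102.601) → (226.377,77.258) → (236.874,51.915) → (262.217,41.418) → (287.560,51.915) → (298.057,77.258) (closed)

[5] `<path>` open polyline, #0000ff→cut S688 F1522: (148.676,18.377) → (270.023,37.817) → (198.677,11.407)

; Generated by LaserGRBL
G21
G90
G0 X194.934 Y116.919
M4 S547
G1 X179.831 Y120.392 F2558
G1 X183.304 Y135.495 F2558
G1 X198.407 Y132.022 F2558
G1 X194.934 Y116.919 F2558
M5
G0 X76.229 Y38.052
M4 S688
G1 X123.153 Y32.680 F1522
G1 X174.774 Y26.749 F1522
G1 X231.092 Y20.258 F1522
G1 X292.106 Y13.207 F1522
M5
G0 X128.988 Y27.148
M4 S547
G1 X126.597 Y32.922 F2558
G1 X120.823 Y35.313 F2558
G1 X115.049 Y32.922 F2558
G1 X112.658 Y27.148 F2558
G1 X115.049 Y21.374 F2558
G1 X120.823 Y18.983 F2558
G1 X126.597 Y21.374 F2558
G1 X128.988 Y27.148 F2558
M5
G0 X298.057 Y77.258
M4 S547
G1 X287.560 Y102.601 F2558
G1 X262.217 Y113.098 F2558
G1 X236.874 Y102.601 F2558
G1 X226.377 Y77.258 F2558
G1 X236.874 Y51.915 F2558
G1 X262.217 Y41.418 F2558
G1 X287.560 Y51.915 F2558
G1 X298.057 Y77.258 F2558
M5
G0 X148.676 Y18.377
M4 S688
G1 X270.023 Y37.817 F1522
G1 X198.677 Y11.407 F1522
M5
G0 X0.000 Y0.000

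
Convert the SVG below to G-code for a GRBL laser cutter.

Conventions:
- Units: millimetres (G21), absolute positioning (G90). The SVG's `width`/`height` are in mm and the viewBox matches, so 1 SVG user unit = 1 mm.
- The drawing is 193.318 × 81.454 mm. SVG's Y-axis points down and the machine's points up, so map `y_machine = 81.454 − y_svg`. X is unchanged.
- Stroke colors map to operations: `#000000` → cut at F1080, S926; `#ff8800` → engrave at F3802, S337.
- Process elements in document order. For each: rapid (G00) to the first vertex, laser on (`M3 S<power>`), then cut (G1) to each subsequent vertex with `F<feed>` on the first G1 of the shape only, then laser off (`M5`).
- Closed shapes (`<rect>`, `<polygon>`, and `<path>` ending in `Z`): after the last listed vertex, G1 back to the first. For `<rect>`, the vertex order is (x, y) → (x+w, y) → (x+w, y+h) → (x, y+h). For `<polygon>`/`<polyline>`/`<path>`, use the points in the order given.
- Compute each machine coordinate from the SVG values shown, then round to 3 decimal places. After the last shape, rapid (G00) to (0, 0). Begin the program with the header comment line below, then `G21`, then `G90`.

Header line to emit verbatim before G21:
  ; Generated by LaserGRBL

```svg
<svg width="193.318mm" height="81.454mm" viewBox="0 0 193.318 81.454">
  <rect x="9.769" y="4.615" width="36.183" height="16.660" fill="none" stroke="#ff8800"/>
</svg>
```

; Generated by LaserGRBL
G21
G90
G00 X9.769 Y76.839
M3 S337
G1 X45.952 Y76.839 F3802
G1 X45.952 Y60.179
G1 X9.769 Y60.179
G1 X9.769 Y76.839
M5
G00 X0.000 Y0.000

1 u = 1 mm; y_m = 81.454 − y.

[1] `<rect>` rectangle, #ff8800→engrave S337 F3802: (9.769,76.839) → (45.952,76.839) → (45.952,60.179) → (9.769,60.179) → (9.769,76.839) (closed)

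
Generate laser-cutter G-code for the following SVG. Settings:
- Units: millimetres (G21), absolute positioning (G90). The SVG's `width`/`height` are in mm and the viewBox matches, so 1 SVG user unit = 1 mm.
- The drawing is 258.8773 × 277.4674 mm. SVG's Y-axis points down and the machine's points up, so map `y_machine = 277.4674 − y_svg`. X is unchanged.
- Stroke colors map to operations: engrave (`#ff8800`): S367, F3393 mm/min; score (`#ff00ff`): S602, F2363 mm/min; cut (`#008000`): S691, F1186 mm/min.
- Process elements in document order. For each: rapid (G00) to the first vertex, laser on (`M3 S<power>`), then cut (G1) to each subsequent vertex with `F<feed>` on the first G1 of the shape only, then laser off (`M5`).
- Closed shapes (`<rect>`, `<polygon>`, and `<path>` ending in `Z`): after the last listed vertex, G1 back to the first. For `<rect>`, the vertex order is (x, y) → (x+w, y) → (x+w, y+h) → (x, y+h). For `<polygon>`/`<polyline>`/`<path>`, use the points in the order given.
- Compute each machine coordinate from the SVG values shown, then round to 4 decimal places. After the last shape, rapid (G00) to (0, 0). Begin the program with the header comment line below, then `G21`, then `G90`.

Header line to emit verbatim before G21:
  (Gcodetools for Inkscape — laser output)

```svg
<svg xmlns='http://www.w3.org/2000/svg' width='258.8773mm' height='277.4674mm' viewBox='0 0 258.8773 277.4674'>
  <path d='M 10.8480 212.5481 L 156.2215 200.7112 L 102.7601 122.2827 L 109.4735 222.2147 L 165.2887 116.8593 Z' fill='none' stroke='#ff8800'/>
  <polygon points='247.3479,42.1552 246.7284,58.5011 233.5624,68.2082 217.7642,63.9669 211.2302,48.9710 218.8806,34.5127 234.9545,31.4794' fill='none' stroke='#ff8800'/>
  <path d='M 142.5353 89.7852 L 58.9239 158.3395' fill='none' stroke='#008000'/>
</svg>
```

Since the viewBox matches the mm dimensions, user units are millimetres directly. The only transform is the Y-flip y_m = 277.4674 − y_svg.

Shape 1 is a closed polygon drawn with `<path>`. Its stroke #ff8800 means engrave at S367, F3393. After flipping Y the toolpath is (10.8480,64.9193) → (156.2215,76.7562) → (102.7601,155.1847) → (109.4735,55.2527) → (165.2887,160.6081) → (10.8480,64.9193), returning to the start.

Shape 2 is a regular polygon drawn with `<polygon>`. Its stroke #ff8800 means engrave at S367, F3393. After flipping Y the toolpath is (247.3479,235.3122) → (246.7284,218.9663) → (233.5624,209.2592) → (217.7642,213.5005) → (211.2302,228.4964) → (218.8806,242.9547) → (234.9545,245.9880) → (247.3479,235.3122), returning to the start.

Shape 3 is a line segment drawn with `<path>`. Its stroke #008000 means cut at S691, F1186. After flipping Y the toolpath is (142.5353,187.6822) → (58.9239,119.1279).

(Gcodetools for Inkscape — laser output)
G21
G90
G00 X10.8480 Y64.9193
M3 S367
G1 X156.2215 Y76.7562 F3393
G1 X102.7601 Y155.1847
G1 X109.4735 Y55.2527
G1 X165.2887 Y160.6081
G1 X10.8480 Y64.9193
M5
G00 X247.3479 Y235.3122
M3 S367
G1 X246.7284 Y218.9663 F3393
G1 X233.5624 Y209.2592
G1 X217.7642 Y213.5005
G1 X211.2302 Y228.4964
G1 X218.8806 Y242.9547
G1 X234.9545 Y245.9880
G1 X247.3479 Y235.3122
M5
G00 X142.5353 Y187.6822
M3 S691
G1 X58.9239 Y119.1279 F1186
M5
G00 X0.0000 Y0.0000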